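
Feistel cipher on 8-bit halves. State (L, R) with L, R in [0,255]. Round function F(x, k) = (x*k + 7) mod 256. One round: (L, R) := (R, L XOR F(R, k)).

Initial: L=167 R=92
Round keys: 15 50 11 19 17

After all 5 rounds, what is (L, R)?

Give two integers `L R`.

Round 1 (k=15): L=92 R=204
Round 2 (k=50): L=204 R=131
Round 3 (k=11): L=131 R=100
Round 4 (k=19): L=100 R=240
Round 5 (k=17): L=240 R=147

Answer: 240 147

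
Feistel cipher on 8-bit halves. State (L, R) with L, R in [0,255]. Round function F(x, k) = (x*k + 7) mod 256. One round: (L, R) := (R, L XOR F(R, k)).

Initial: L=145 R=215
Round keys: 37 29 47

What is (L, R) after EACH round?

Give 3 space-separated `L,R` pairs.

Answer: 215,139 139,17 17,173

Derivation:
Round 1 (k=37): L=215 R=139
Round 2 (k=29): L=139 R=17
Round 3 (k=47): L=17 R=173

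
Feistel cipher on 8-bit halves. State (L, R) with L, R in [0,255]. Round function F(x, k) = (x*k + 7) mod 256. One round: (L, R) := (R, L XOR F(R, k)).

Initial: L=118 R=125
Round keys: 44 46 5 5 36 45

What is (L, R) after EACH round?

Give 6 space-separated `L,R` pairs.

Round 1 (k=44): L=125 R=245
Round 2 (k=46): L=245 R=112
Round 3 (k=5): L=112 R=194
Round 4 (k=5): L=194 R=161
Round 5 (k=36): L=161 R=105
Round 6 (k=45): L=105 R=221

Answer: 125,245 245,112 112,194 194,161 161,105 105,221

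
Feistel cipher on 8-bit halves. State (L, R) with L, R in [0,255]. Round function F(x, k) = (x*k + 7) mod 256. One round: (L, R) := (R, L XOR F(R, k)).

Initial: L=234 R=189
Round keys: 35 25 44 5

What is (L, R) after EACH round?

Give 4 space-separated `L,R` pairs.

Round 1 (k=35): L=189 R=52
Round 2 (k=25): L=52 R=166
Round 3 (k=44): L=166 R=187
Round 4 (k=5): L=187 R=8

Answer: 189,52 52,166 166,187 187,8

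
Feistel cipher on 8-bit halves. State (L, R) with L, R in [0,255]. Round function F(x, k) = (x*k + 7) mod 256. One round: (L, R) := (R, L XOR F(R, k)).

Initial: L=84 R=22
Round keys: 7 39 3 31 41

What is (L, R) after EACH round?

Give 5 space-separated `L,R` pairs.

Answer: 22,245 245,76 76,30 30,229 229,170

Derivation:
Round 1 (k=7): L=22 R=245
Round 2 (k=39): L=245 R=76
Round 3 (k=3): L=76 R=30
Round 4 (k=31): L=30 R=229
Round 5 (k=41): L=229 R=170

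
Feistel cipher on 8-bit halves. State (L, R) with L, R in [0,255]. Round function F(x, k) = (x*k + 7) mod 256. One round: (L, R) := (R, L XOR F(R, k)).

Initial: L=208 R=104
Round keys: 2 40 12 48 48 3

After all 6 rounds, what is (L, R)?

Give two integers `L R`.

Answer: 155 232

Derivation:
Round 1 (k=2): L=104 R=7
Round 2 (k=40): L=7 R=119
Round 3 (k=12): L=119 R=156
Round 4 (k=48): L=156 R=48
Round 5 (k=48): L=48 R=155
Round 6 (k=3): L=155 R=232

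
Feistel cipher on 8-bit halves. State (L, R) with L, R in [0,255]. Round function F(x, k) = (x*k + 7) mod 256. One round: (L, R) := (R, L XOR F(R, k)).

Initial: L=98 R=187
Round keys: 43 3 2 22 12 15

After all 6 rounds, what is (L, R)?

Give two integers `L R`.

Answer: 74 198

Derivation:
Round 1 (k=43): L=187 R=18
Round 2 (k=3): L=18 R=134
Round 3 (k=2): L=134 R=1
Round 4 (k=22): L=1 R=155
Round 5 (k=12): L=155 R=74
Round 6 (k=15): L=74 R=198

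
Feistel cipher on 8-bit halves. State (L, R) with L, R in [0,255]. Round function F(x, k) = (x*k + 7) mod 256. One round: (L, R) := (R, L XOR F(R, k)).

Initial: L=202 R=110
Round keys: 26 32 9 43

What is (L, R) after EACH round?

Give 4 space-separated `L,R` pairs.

Round 1 (k=26): L=110 R=249
Round 2 (k=32): L=249 R=73
Round 3 (k=9): L=73 R=97
Round 4 (k=43): L=97 R=27

Answer: 110,249 249,73 73,97 97,27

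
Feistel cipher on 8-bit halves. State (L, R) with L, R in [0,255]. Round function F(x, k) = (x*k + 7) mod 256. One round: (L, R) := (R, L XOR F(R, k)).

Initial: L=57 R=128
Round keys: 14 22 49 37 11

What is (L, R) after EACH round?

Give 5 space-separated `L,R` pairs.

Answer: 128,62 62,219 219,204 204,88 88,3

Derivation:
Round 1 (k=14): L=128 R=62
Round 2 (k=22): L=62 R=219
Round 3 (k=49): L=219 R=204
Round 4 (k=37): L=204 R=88
Round 5 (k=11): L=88 R=3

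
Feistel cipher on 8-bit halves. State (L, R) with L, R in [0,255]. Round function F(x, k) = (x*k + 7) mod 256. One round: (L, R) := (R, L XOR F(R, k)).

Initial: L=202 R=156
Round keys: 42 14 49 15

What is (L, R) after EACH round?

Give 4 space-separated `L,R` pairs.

Answer: 156,85 85,49 49,61 61,171

Derivation:
Round 1 (k=42): L=156 R=85
Round 2 (k=14): L=85 R=49
Round 3 (k=49): L=49 R=61
Round 4 (k=15): L=61 R=171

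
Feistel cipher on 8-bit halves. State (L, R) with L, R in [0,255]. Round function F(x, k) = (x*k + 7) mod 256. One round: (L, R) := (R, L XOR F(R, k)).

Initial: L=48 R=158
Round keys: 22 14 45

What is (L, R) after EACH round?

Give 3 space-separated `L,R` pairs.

Answer: 158,171 171,255 255,113

Derivation:
Round 1 (k=22): L=158 R=171
Round 2 (k=14): L=171 R=255
Round 3 (k=45): L=255 R=113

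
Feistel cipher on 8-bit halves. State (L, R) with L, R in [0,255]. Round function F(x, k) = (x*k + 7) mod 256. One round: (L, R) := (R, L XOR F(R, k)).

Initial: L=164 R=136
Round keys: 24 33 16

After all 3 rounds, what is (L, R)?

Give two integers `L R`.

Answer: 66 68

Derivation:
Round 1 (k=24): L=136 R=99
Round 2 (k=33): L=99 R=66
Round 3 (k=16): L=66 R=68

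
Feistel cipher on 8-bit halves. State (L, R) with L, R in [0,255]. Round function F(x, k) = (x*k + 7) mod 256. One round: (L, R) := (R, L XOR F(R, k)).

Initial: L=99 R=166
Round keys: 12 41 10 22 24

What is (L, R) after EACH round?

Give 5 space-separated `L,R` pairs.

Round 1 (k=12): L=166 R=172
Round 2 (k=41): L=172 R=53
Round 3 (k=10): L=53 R=181
Round 4 (k=22): L=181 R=160
Round 5 (k=24): L=160 R=178

Answer: 166,172 172,53 53,181 181,160 160,178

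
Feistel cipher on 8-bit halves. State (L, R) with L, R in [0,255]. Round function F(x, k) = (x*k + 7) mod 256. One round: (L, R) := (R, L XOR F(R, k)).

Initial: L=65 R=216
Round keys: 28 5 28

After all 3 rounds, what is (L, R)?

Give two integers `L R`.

Answer: 93 213

Derivation:
Round 1 (k=28): L=216 R=230
Round 2 (k=5): L=230 R=93
Round 3 (k=28): L=93 R=213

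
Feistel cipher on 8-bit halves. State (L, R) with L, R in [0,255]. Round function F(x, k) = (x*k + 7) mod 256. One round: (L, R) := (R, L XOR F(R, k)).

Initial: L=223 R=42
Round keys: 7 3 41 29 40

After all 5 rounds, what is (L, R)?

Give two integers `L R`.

Answer: 172 131

Derivation:
Round 1 (k=7): L=42 R=242
Round 2 (k=3): L=242 R=247
Round 3 (k=41): L=247 R=100
Round 4 (k=29): L=100 R=172
Round 5 (k=40): L=172 R=131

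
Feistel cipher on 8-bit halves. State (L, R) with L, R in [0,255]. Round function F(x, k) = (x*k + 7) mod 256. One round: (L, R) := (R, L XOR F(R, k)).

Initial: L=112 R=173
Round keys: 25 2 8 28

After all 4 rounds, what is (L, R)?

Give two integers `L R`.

Round 1 (k=25): L=173 R=156
Round 2 (k=2): L=156 R=146
Round 3 (k=8): L=146 R=11
Round 4 (k=28): L=11 R=169

Answer: 11 169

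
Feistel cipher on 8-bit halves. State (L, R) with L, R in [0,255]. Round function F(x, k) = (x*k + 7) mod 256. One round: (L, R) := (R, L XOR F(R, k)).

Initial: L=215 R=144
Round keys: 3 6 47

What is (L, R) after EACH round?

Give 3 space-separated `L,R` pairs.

Round 1 (k=3): L=144 R=96
Round 2 (k=6): L=96 R=215
Round 3 (k=47): L=215 R=224

Answer: 144,96 96,215 215,224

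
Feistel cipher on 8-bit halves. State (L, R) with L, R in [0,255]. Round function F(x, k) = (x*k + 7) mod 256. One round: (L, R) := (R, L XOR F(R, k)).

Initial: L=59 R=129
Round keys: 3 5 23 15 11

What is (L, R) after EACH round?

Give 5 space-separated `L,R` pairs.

Answer: 129,177 177,253 253,115 115,57 57,9

Derivation:
Round 1 (k=3): L=129 R=177
Round 2 (k=5): L=177 R=253
Round 3 (k=23): L=253 R=115
Round 4 (k=15): L=115 R=57
Round 5 (k=11): L=57 R=9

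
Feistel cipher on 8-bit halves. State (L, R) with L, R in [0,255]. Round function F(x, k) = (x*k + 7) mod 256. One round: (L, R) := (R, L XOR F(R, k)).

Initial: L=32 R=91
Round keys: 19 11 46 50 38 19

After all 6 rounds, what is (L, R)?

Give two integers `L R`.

Round 1 (k=19): L=91 R=232
Round 2 (k=11): L=232 R=164
Round 3 (k=46): L=164 R=151
Round 4 (k=50): L=151 R=33
Round 5 (k=38): L=33 R=122
Round 6 (k=19): L=122 R=52

Answer: 122 52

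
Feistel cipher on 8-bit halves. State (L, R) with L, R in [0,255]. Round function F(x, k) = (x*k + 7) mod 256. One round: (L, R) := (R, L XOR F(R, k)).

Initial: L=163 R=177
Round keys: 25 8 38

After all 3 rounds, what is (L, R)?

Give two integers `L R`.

Round 1 (k=25): L=177 R=243
Round 2 (k=8): L=243 R=46
Round 3 (k=38): L=46 R=40

Answer: 46 40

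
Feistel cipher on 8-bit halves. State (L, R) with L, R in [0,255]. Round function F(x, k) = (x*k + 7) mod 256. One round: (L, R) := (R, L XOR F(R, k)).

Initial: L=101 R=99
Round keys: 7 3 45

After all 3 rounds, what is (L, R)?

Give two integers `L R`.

Answer: 241 189

Derivation:
Round 1 (k=7): L=99 R=217
Round 2 (k=3): L=217 R=241
Round 3 (k=45): L=241 R=189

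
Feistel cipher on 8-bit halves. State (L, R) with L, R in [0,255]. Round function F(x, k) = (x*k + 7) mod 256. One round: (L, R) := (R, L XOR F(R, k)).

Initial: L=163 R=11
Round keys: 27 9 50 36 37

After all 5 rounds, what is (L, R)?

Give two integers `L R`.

Answer: 22 143

Derivation:
Round 1 (k=27): L=11 R=147
Round 2 (k=9): L=147 R=57
Round 3 (k=50): L=57 R=186
Round 4 (k=36): L=186 R=22
Round 5 (k=37): L=22 R=143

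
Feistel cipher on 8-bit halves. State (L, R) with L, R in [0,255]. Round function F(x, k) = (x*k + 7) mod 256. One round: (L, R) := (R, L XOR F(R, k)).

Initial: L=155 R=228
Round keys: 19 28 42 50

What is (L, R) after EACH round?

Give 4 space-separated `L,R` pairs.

Answer: 228,104 104,131 131,237 237,210

Derivation:
Round 1 (k=19): L=228 R=104
Round 2 (k=28): L=104 R=131
Round 3 (k=42): L=131 R=237
Round 4 (k=50): L=237 R=210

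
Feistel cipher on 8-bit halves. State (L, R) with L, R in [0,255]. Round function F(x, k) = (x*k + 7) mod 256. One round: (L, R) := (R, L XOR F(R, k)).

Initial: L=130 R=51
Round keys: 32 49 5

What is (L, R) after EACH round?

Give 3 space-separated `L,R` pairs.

Round 1 (k=32): L=51 R=229
Round 2 (k=49): L=229 R=239
Round 3 (k=5): L=239 R=87

Answer: 51,229 229,239 239,87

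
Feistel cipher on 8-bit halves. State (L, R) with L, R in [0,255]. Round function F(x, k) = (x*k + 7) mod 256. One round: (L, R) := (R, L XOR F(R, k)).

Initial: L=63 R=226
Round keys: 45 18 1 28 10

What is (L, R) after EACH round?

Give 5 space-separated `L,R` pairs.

Answer: 226,254 254,1 1,246 246,238 238,165

Derivation:
Round 1 (k=45): L=226 R=254
Round 2 (k=18): L=254 R=1
Round 3 (k=1): L=1 R=246
Round 4 (k=28): L=246 R=238
Round 5 (k=10): L=238 R=165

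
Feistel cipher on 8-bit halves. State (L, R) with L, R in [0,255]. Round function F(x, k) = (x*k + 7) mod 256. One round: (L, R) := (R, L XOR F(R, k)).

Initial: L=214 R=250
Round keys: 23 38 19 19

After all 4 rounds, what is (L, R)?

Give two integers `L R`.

Round 1 (k=23): L=250 R=171
Round 2 (k=38): L=171 R=147
Round 3 (k=19): L=147 R=91
Round 4 (k=19): L=91 R=91

Answer: 91 91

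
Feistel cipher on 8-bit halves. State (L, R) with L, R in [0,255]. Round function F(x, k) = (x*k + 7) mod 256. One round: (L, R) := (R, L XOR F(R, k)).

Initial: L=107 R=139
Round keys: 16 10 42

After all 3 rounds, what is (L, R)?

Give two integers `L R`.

Answer: 20 147

Derivation:
Round 1 (k=16): L=139 R=220
Round 2 (k=10): L=220 R=20
Round 3 (k=42): L=20 R=147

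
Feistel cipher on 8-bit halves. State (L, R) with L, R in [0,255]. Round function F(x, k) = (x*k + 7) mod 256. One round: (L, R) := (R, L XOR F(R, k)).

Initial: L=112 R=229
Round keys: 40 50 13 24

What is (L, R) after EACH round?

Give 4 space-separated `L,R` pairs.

Answer: 229,191 191,176 176,72 72,119

Derivation:
Round 1 (k=40): L=229 R=191
Round 2 (k=50): L=191 R=176
Round 3 (k=13): L=176 R=72
Round 4 (k=24): L=72 R=119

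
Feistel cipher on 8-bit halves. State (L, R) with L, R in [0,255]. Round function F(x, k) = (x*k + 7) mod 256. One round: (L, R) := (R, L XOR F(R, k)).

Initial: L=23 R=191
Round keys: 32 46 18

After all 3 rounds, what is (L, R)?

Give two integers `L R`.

Round 1 (k=32): L=191 R=240
Round 2 (k=46): L=240 R=152
Round 3 (k=18): L=152 R=71

Answer: 152 71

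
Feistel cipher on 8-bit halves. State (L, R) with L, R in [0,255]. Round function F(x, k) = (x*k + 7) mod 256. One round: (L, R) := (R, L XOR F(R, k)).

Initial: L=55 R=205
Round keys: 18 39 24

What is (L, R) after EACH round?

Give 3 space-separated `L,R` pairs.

Answer: 205,70 70,124 124,225

Derivation:
Round 1 (k=18): L=205 R=70
Round 2 (k=39): L=70 R=124
Round 3 (k=24): L=124 R=225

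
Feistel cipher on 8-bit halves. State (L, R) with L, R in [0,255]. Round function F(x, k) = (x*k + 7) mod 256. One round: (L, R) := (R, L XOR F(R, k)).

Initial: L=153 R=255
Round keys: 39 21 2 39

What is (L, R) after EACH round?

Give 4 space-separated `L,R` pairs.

Round 1 (k=39): L=255 R=121
Round 2 (k=21): L=121 R=11
Round 3 (k=2): L=11 R=100
Round 4 (k=39): L=100 R=72

Answer: 255,121 121,11 11,100 100,72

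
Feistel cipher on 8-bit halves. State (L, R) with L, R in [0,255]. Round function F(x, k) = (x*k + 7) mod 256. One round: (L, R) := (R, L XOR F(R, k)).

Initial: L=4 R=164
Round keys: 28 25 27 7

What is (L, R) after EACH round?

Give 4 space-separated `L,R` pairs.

Round 1 (k=28): L=164 R=243
Round 2 (k=25): L=243 R=102
Round 3 (k=27): L=102 R=58
Round 4 (k=7): L=58 R=251

Answer: 164,243 243,102 102,58 58,251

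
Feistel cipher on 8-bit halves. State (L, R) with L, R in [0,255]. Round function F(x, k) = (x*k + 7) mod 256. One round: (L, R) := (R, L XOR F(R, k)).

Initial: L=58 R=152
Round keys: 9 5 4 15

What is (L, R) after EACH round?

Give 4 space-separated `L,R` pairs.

Round 1 (k=9): L=152 R=101
Round 2 (k=5): L=101 R=152
Round 3 (k=4): L=152 R=2
Round 4 (k=15): L=2 R=189

Answer: 152,101 101,152 152,2 2,189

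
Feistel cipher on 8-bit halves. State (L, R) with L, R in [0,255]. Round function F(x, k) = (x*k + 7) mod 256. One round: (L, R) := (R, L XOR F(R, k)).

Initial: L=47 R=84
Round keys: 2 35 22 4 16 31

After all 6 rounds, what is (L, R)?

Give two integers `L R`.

Answer: 46 225

Derivation:
Round 1 (k=2): L=84 R=128
Round 2 (k=35): L=128 R=211
Round 3 (k=22): L=211 R=169
Round 4 (k=4): L=169 R=120
Round 5 (k=16): L=120 R=46
Round 6 (k=31): L=46 R=225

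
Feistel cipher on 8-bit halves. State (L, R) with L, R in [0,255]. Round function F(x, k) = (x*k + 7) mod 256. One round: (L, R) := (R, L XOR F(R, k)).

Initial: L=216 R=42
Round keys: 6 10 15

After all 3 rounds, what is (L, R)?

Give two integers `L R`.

Answer: 191 227

Derivation:
Round 1 (k=6): L=42 R=219
Round 2 (k=10): L=219 R=191
Round 3 (k=15): L=191 R=227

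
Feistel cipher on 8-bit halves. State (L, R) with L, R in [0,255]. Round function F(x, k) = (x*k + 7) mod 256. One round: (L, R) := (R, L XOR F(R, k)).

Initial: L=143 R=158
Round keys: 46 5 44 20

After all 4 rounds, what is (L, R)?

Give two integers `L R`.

Answer: 135 118

Derivation:
Round 1 (k=46): L=158 R=228
Round 2 (k=5): L=228 R=229
Round 3 (k=44): L=229 R=135
Round 4 (k=20): L=135 R=118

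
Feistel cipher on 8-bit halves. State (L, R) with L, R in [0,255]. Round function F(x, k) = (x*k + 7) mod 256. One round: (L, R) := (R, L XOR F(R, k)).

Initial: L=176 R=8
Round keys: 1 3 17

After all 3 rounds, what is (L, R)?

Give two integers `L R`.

Answer: 76 172

Derivation:
Round 1 (k=1): L=8 R=191
Round 2 (k=3): L=191 R=76
Round 3 (k=17): L=76 R=172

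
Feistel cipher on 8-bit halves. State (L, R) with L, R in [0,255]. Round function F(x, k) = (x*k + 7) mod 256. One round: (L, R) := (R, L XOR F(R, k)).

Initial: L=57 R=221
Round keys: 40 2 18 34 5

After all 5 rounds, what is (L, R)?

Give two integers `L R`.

Round 1 (k=40): L=221 R=182
Round 2 (k=2): L=182 R=174
Round 3 (k=18): L=174 R=245
Round 4 (k=34): L=245 R=63
Round 5 (k=5): L=63 R=183

Answer: 63 183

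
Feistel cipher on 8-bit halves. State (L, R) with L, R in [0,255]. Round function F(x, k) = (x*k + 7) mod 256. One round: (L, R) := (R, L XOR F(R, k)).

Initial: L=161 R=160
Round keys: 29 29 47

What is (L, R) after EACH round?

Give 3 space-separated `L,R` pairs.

Round 1 (k=29): L=160 R=134
Round 2 (k=29): L=134 R=149
Round 3 (k=47): L=149 R=228

Answer: 160,134 134,149 149,228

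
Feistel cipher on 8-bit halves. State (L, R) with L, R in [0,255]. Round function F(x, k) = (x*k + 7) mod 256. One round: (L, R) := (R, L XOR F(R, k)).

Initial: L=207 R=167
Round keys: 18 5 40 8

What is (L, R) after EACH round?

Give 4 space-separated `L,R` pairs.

Answer: 167,10 10,158 158,189 189,113

Derivation:
Round 1 (k=18): L=167 R=10
Round 2 (k=5): L=10 R=158
Round 3 (k=40): L=158 R=189
Round 4 (k=8): L=189 R=113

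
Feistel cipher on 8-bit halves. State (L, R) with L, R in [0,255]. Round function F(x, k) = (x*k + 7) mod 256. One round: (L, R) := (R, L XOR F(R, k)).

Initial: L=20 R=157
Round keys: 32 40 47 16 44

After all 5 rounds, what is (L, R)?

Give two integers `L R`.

Round 1 (k=32): L=157 R=179
Round 2 (k=40): L=179 R=98
Round 3 (k=47): L=98 R=182
Round 4 (k=16): L=182 R=5
Round 5 (k=44): L=5 R=85

Answer: 5 85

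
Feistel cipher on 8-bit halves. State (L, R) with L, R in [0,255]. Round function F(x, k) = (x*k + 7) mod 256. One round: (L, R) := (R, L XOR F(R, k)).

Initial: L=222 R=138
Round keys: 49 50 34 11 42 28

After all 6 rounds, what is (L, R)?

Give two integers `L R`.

Round 1 (k=49): L=138 R=175
Round 2 (k=50): L=175 R=191
Round 3 (k=34): L=191 R=202
Round 4 (k=11): L=202 R=10
Round 5 (k=42): L=10 R=97
Round 6 (k=28): L=97 R=169

Answer: 97 169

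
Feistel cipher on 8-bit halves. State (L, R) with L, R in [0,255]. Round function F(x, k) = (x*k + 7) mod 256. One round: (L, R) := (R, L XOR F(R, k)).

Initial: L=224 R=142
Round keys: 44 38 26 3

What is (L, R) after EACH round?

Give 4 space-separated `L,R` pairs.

Round 1 (k=44): L=142 R=143
Round 2 (k=38): L=143 R=207
Round 3 (k=26): L=207 R=130
Round 4 (k=3): L=130 R=66

Answer: 142,143 143,207 207,130 130,66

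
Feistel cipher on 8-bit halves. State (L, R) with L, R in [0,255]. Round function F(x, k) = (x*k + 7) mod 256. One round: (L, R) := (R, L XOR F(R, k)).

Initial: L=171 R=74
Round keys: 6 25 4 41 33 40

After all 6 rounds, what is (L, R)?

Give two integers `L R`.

Round 1 (k=6): L=74 R=104
Round 2 (k=25): L=104 R=101
Round 3 (k=4): L=101 R=243
Round 4 (k=41): L=243 R=151
Round 5 (k=33): L=151 R=141
Round 6 (k=40): L=141 R=152

Answer: 141 152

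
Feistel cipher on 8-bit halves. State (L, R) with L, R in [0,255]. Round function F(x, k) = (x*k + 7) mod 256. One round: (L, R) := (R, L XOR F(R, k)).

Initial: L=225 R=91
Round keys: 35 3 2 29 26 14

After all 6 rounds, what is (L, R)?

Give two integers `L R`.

Answer: 243 95

Derivation:
Round 1 (k=35): L=91 R=153
Round 2 (k=3): L=153 R=137
Round 3 (k=2): L=137 R=128
Round 4 (k=29): L=128 R=14
Round 5 (k=26): L=14 R=243
Round 6 (k=14): L=243 R=95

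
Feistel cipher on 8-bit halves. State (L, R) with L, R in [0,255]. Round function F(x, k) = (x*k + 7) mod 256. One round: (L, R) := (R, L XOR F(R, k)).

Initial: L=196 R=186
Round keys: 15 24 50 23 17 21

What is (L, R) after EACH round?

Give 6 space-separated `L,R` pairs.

Round 1 (k=15): L=186 R=41
Round 2 (k=24): L=41 R=101
Round 3 (k=50): L=101 R=232
Round 4 (k=23): L=232 R=186
Round 5 (k=17): L=186 R=137
Round 6 (k=21): L=137 R=254

Answer: 186,41 41,101 101,232 232,186 186,137 137,254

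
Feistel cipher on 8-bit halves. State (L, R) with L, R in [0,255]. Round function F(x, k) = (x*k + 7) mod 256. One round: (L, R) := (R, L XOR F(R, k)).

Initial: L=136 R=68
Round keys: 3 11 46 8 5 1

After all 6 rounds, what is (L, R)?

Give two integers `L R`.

Answer: 226 122

Derivation:
Round 1 (k=3): L=68 R=91
Round 2 (k=11): L=91 R=180
Round 3 (k=46): L=180 R=4
Round 4 (k=8): L=4 R=147
Round 5 (k=5): L=147 R=226
Round 6 (k=1): L=226 R=122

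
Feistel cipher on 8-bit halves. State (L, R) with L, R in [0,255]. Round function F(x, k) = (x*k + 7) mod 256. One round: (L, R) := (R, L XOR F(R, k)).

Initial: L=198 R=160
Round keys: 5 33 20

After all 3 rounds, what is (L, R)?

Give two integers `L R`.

Round 1 (k=5): L=160 R=225
Round 2 (k=33): L=225 R=168
Round 3 (k=20): L=168 R=198

Answer: 168 198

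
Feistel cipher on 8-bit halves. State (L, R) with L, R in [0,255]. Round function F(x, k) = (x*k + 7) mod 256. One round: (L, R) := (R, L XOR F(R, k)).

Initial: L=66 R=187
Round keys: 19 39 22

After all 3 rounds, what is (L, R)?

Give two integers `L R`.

Answer: 86 193

Derivation:
Round 1 (k=19): L=187 R=170
Round 2 (k=39): L=170 R=86
Round 3 (k=22): L=86 R=193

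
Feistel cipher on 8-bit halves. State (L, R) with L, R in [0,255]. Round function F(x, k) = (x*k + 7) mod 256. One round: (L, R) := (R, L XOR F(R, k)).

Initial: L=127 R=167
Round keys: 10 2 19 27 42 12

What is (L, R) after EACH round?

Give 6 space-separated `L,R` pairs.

Answer: 167,242 242,76 76,89 89,38 38,26 26,25

Derivation:
Round 1 (k=10): L=167 R=242
Round 2 (k=2): L=242 R=76
Round 3 (k=19): L=76 R=89
Round 4 (k=27): L=89 R=38
Round 5 (k=42): L=38 R=26
Round 6 (k=12): L=26 R=25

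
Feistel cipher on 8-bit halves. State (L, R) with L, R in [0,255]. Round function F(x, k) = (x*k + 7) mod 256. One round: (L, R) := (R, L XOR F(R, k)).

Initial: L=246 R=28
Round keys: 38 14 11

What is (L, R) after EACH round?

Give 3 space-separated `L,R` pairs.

Round 1 (k=38): L=28 R=217
Round 2 (k=14): L=217 R=249
Round 3 (k=11): L=249 R=99

Answer: 28,217 217,249 249,99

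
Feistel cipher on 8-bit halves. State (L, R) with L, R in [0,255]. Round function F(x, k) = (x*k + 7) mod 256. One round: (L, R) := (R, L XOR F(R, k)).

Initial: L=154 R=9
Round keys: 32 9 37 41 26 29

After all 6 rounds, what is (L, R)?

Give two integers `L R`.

Answer: 44 74

Derivation:
Round 1 (k=32): L=9 R=189
Round 2 (k=9): L=189 R=165
Round 3 (k=37): L=165 R=93
Round 4 (k=41): L=93 R=73
Round 5 (k=26): L=73 R=44
Round 6 (k=29): L=44 R=74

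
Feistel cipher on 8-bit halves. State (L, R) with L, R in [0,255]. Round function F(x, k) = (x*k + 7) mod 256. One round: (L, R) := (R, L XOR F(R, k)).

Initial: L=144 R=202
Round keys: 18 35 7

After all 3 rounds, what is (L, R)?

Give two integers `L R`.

Answer: 162 222

Derivation:
Round 1 (k=18): L=202 R=171
Round 2 (k=35): L=171 R=162
Round 3 (k=7): L=162 R=222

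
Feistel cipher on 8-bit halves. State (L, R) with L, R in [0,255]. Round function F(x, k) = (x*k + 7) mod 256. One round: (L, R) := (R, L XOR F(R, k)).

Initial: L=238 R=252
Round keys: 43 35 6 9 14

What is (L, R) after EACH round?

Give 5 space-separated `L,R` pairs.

Answer: 252,181 181,58 58,214 214,183 183,223

Derivation:
Round 1 (k=43): L=252 R=181
Round 2 (k=35): L=181 R=58
Round 3 (k=6): L=58 R=214
Round 4 (k=9): L=214 R=183
Round 5 (k=14): L=183 R=223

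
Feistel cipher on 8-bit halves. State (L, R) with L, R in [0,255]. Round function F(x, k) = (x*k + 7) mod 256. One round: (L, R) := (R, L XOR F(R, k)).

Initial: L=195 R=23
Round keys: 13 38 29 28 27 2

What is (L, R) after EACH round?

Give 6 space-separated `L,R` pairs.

Answer: 23,241 241,218 218,72 72,61 61,62 62,190

Derivation:
Round 1 (k=13): L=23 R=241
Round 2 (k=38): L=241 R=218
Round 3 (k=29): L=218 R=72
Round 4 (k=28): L=72 R=61
Round 5 (k=27): L=61 R=62
Round 6 (k=2): L=62 R=190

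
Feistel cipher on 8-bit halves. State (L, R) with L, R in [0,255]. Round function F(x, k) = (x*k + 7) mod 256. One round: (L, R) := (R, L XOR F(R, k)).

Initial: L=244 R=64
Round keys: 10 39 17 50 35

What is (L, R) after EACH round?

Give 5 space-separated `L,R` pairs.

Answer: 64,115 115,204 204,224 224,11 11,104

Derivation:
Round 1 (k=10): L=64 R=115
Round 2 (k=39): L=115 R=204
Round 3 (k=17): L=204 R=224
Round 4 (k=50): L=224 R=11
Round 5 (k=35): L=11 R=104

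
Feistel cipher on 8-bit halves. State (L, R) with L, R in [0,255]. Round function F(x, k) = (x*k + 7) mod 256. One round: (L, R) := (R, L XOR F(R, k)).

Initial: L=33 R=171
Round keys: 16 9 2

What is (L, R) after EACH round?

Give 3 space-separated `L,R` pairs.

Answer: 171,150 150,230 230,69

Derivation:
Round 1 (k=16): L=171 R=150
Round 2 (k=9): L=150 R=230
Round 3 (k=2): L=230 R=69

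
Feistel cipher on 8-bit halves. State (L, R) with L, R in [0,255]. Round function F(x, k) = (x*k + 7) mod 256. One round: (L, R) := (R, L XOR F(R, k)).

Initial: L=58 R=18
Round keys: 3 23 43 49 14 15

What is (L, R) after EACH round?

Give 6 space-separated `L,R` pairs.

Round 1 (k=3): L=18 R=7
Round 2 (k=23): L=7 R=186
Round 3 (k=43): L=186 R=66
Round 4 (k=49): L=66 R=19
Round 5 (k=14): L=19 R=83
Round 6 (k=15): L=83 R=247

Answer: 18,7 7,186 186,66 66,19 19,83 83,247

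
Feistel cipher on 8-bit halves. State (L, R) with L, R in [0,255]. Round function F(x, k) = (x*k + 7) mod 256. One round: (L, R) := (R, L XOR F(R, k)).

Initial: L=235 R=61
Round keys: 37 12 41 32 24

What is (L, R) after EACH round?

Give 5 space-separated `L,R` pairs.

Round 1 (k=37): L=61 R=51
Round 2 (k=12): L=51 R=86
Round 3 (k=41): L=86 R=254
Round 4 (k=32): L=254 R=145
Round 5 (k=24): L=145 R=97

Answer: 61,51 51,86 86,254 254,145 145,97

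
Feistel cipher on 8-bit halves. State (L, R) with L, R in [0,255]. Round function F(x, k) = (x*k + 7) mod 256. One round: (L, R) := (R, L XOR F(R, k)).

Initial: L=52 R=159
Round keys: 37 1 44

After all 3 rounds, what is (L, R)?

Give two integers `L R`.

Round 1 (k=37): L=159 R=54
Round 2 (k=1): L=54 R=162
Round 3 (k=44): L=162 R=233

Answer: 162 233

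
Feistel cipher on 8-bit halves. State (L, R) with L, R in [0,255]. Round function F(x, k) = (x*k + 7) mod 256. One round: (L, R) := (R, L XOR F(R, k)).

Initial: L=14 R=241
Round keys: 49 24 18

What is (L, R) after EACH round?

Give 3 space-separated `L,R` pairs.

Answer: 241,38 38,102 102,21

Derivation:
Round 1 (k=49): L=241 R=38
Round 2 (k=24): L=38 R=102
Round 3 (k=18): L=102 R=21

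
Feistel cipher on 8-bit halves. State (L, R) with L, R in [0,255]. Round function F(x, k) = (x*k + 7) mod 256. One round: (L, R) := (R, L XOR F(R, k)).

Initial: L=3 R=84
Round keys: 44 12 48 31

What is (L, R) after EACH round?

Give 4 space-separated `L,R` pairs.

Answer: 84,116 116,35 35,227 227,167

Derivation:
Round 1 (k=44): L=84 R=116
Round 2 (k=12): L=116 R=35
Round 3 (k=48): L=35 R=227
Round 4 (k=31): L=227 R=167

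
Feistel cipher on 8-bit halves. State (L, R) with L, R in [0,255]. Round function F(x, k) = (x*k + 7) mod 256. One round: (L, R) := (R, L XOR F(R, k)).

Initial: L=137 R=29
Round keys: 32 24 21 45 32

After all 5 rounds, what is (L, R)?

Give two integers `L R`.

Round 1 (k=32): L=29 R=46
Round 2 (k=24): L=46 R=74
Round 3 (k=21): L=74 R=55
Round 4 (k=45): L=55 R=248
Round 5 (k=32): L=248 R=48

Answer: 248 48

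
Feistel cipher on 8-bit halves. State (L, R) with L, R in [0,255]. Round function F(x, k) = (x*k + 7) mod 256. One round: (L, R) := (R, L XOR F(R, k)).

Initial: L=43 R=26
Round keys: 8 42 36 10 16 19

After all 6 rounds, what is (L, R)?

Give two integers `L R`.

Answer: 192 207

Derivation:
Round 1 (k=8): L=26 R=252
Round 2 (k=42): L=252 R=69
Round 3 (k=36): L=69 R=71
Round 4 (k=10): L=71 R=136
Round 5 (k=16): L=136 R=192
Round 6 (k=19): L=192 R=207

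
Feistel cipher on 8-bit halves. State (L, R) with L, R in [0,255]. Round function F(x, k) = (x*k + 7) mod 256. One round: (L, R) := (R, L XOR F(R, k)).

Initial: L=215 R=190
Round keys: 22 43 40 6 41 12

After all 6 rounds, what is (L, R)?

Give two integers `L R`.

Round 1 (k=22): L=190 R=140
Round 2 (k=43): L=140 R=53
Round 3 (k=40): L=53 R=195
Round 4 (k=6): L=195 R=172
Round 5 (k=41): L=172 R=80
Round 6 (k=12): L=80 R=107

Answer: 80 107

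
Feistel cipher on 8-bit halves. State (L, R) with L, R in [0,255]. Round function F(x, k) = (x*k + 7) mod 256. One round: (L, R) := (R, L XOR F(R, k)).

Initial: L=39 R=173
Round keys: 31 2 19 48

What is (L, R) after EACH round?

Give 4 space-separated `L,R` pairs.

Round 1 (k=31): L=173 R=221
Round 2 (k=2): L=221 R=108
Round 3 (k=19): L=108 R=214
Round 4 (k=48): L=214 R=75

Answer: 173,221 221,108 108,214 214,75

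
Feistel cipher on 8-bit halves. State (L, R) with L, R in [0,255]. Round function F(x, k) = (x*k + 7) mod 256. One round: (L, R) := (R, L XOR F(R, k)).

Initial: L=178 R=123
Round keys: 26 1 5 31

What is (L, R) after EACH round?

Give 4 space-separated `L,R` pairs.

Round 1 (k=26): L=123 R=55
Round 2 (k=1): L=55 R=69
Round 3 (k=5): L=69 R=87
Round 4 (k=31): L=87 R=213

Answer: 123,55 55,69 69,87 87,213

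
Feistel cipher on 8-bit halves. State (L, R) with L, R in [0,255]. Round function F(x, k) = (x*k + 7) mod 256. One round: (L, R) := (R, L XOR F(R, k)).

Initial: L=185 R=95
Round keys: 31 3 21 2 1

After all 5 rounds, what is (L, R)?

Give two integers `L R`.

Round 1 (k=31): L=95 R=49
Round 2 (k=3): L=49 R=197
Round 3 (k=21): L=197 R=1
Round 4 (k=2): L=1 R=204
Round 5 (k=1): L=204 R=210

Answer: 204 210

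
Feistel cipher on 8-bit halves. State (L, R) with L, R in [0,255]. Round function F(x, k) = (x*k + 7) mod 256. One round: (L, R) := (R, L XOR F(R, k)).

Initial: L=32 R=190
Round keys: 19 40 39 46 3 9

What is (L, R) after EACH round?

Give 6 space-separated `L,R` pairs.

Round 1 (k=19): L=190 R=1
Round 2 (k=40): L=1 R=145
Round 3 (k=39): L=145 R=31
Round 4 (k=46): L=31 R=8
Round 5 (k=3): L=8 R=0
Round 6 (k=9): L=0 R=15

Answer: 190,1 1,145 145,31 31,8 8,0 0,15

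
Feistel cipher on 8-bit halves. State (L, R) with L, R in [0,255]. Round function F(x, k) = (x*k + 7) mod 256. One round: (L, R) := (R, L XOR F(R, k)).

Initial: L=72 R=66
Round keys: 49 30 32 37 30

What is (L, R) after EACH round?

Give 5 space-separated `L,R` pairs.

Round 1 (k=49): L=66 R=225
Round 2 (k=30): L=225 R=39
Round 3 (k=32): L=39 R=6
Round 4 (k=37): L=6 R=194
Round 5 (k=30): L=194 R=197

Answer: 66,225 225,39 39,6 6,194 194,197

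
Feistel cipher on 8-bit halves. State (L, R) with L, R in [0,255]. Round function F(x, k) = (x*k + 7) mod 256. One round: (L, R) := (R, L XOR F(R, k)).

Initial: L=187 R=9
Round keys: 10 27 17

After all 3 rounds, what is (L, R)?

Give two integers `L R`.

Answer: 12 9

Derivation:
Round 1 (k=10): L=9 R=218
Round 2 (k=27): L=218 R=12
Round 3 (k=17): L=12 R=9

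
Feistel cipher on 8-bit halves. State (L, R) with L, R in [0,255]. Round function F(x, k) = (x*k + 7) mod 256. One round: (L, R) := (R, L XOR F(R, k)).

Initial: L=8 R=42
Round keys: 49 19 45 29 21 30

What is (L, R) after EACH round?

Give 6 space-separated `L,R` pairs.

Answer: 42,25 25,200 200,54 54,237 237,78 78,198

Derivation:
Round 1 (k=49): L=42 R=25
Round 2 (k=19): L=25 R=200
Round 3 (k=45): L=200 R=54
Round 4 (k=29): L=54 R=237
Round 5 (k=21): L=237 R=78
Round 6 (k=30): L=78 R=198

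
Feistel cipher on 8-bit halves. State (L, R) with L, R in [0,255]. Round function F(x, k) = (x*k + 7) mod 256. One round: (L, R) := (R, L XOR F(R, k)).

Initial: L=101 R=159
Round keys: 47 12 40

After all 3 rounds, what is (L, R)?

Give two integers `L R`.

Round 1 (k=47): L=159 R=93
Round 2 (k=12): L=93 R=252
Round 3 (k=40): L=252 R=58

Answer: 252 58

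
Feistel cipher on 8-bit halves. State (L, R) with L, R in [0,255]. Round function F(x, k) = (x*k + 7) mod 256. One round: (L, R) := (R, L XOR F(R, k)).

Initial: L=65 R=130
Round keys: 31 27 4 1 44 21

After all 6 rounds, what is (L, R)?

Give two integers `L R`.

Round 1 (k=31): L=130 R=132
Round 2 (k=27): L=132 R=113
Round 3 (k=4): L=113 R=79
Round 4 (k=1): L=79 R=39
Round 5 (k=44): L=39 R=244
Round 6 (k=21): L=244 R=44

Answer: 244 44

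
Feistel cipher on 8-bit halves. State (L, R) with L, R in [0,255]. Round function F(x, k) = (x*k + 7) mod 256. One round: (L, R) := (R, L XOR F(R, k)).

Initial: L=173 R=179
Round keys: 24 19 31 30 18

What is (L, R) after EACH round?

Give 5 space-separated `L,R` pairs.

Answer: 179,98 98,254 254,171 171,239 239,126

Derivation:
Round 1 (k=24): L=179 R=98
Round 2 (k=19): L=98 R=254
Round 3 (k=31): L=254 R=171
Round 4 (k=30): L=171 R=239
Round 5 (k=18): L=239 R=126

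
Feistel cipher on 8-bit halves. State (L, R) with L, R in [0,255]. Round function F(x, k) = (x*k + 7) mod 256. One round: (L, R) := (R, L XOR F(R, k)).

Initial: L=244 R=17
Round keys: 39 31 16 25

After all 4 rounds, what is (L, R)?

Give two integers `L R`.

Round 1 (k=39): L=17 R=106
Round 2 (k=31): L=106 R=204
Round 3 (k=16): L=204 R=173
Round 4 (k=25): L=173 R=32

Answer: 173 32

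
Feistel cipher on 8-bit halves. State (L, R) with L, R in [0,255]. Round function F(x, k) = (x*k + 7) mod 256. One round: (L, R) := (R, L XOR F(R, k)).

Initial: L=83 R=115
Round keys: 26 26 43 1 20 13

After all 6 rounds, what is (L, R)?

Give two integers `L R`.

Round 1 (k=26): L=115 R=230
Round 2 (k=26): L=230 R=16
Round 3 (k=43): L=16 R=81
Round 4 (k=1): L=81 R=72
Round 5 (k=20): L=72 R=246
Round 6 (k=13): L=246 R=205

Answer: 246 205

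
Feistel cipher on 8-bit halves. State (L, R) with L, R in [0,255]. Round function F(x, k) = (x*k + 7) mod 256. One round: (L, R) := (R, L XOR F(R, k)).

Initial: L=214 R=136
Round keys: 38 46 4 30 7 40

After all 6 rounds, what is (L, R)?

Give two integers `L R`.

Round 1 (k=38): L=136 R=225
Round 2 (k=46): L=225 R=253
Round 3 (k=4): L=253 R=26
Round 4 (k=30): L=26 R=238
Round 5 (k=7): L=238 R=147
Round 6 (k=40): L=147 R=17

Answer: 147 17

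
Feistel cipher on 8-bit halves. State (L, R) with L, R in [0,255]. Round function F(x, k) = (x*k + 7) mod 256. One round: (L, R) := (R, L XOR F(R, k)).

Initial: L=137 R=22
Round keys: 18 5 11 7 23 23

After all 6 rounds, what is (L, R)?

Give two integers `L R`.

Answer: 175 46

Derivation:
Round 1 (k=18): L=22 R=26
Round 2 (k=5): L=26 R=159
Round 3 (k=11): L=159 R=198
Round 4 (k=7): L=198 R=238
Round 5 (k=23): L=238 R=175
Round 6 (k=23): L=175 R=46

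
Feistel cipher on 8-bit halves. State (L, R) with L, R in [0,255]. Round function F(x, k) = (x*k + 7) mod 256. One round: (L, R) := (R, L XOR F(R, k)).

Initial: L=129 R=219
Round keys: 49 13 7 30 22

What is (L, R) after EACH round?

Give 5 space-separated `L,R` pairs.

Round 1 (k=49): L=219 R=115
Round 2 (k=13): L=115 R=5
Round 3 (k=7): L=5 R=89
Round 4 (k=30): L=89 R=112
Round 5 (k=22): L=112 R=254

Answer: 219,115 115,5 5,89 89,112 112,254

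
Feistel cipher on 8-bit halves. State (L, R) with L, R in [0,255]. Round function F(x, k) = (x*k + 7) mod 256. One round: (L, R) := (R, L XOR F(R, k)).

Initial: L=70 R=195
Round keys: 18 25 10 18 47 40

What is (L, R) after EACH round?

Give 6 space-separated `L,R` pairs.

Answer: 195,251 251,73 73,26 26,146 146,207 207,205

Derivation:
Round 1 (k=18): L=195 R=251
Round 2 (k=25): L=251 R=73
Round 3 (k=10): L=73 R=26
Round 4 (k=18): L=26 R=146
Round 5 (k=47): L=146 R=207
Round 6 (k=40): L=207 R=205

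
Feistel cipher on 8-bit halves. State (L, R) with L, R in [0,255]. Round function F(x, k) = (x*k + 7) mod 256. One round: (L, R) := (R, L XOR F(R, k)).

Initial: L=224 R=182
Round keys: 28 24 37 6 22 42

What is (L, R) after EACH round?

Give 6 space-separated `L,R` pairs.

Answer: 182,15 15,217 217,107 107,80 80,140 140,175

Derivation:
Round 1 (k=28): L=182 R=15
Round 2 (k=24): L=15 R=217
Round 3 (k=37): L=217 R=107
Round 4 (k=6): L=107 R=80
Round 5 (k=22): L=80 R=140
Round 6 (k=42): L=140 R=175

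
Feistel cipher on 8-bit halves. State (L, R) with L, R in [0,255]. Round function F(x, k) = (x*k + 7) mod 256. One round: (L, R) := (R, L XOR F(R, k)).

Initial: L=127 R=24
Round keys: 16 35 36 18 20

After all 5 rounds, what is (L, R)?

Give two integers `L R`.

Round 1 (k=16): L=24 R=248
Round 2 (k=35): L=248 R=247
Round 3 (k=36): L=247 R=59
Round 4 (k=18): L=59 R=218
Round 5 (k=20): L=218 R=52

Answer: 218 52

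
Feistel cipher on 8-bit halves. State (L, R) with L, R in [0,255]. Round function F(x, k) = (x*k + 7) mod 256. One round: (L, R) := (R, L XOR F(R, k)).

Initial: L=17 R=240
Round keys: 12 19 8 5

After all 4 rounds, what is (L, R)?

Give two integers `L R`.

Answer: 153 157

Derivation:
Round 1 (k=12): L=240 R=86
Round 2 (k=19): L=86 R=153
Round 3 (k=8): L=153 R=153
Round 4 (k=5): L=153 R=157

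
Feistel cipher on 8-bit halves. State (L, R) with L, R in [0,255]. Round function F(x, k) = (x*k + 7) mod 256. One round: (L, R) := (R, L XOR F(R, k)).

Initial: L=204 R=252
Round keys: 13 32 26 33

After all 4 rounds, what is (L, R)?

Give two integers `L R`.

Answer: 218 58

Derivation:
Round 1 (k=13): L=252 R=31
Round 2 (k=32): L=31 R=27
Round 3 (k=26): L=27 R=218
Round 4 (k=33): L=218 R=58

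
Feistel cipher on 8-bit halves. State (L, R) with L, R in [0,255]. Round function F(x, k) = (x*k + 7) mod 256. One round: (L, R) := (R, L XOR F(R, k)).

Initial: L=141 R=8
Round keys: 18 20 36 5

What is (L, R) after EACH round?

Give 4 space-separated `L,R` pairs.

Answer: 8,26 26,7 7,25 25,131

Derivation:
Round 1 (k=18): L=8 R=26
Round 2 (k=20): L=26 R=7
Round 3 (k=36): L=7 R=25
Round 4 (k=5): L=25 R=131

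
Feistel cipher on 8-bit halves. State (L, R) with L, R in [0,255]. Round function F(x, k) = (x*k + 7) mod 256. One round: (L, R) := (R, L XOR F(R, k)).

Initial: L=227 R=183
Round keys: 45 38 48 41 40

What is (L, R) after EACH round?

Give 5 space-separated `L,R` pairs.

Answer: 183,209 209,186 186,54 54,23 23,169

Derivation:
Round 1 (k=45): L=183 R=209
Round 2 (k=38): L=209 R=186
Round 3 (k=48): L=186 R=54
Round 4 (k=41): L=54 R=23
Round 5 (k=40): L=23 R=169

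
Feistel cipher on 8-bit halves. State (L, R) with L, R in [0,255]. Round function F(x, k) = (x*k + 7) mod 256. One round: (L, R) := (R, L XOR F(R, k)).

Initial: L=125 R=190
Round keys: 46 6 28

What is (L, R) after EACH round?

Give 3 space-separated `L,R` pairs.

Round 1 (k=46): L=190 R=86
Round 2 (k=6): L=86 R=181
Round 3 (k=28): L=181 R=133

Answer: 190,86 86,181 181,133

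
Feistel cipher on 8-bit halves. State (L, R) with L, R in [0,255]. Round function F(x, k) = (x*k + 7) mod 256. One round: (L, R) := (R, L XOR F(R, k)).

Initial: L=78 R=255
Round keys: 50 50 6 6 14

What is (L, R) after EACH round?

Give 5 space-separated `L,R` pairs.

Answer: 255,155 155,178 178,168 168,69 69,101

Derivation:
Round 1 (k=50): L=255 R=155
Round 2 (k=50): L=155 R=178
Round 3 (k=6): L=178 R=168
Round 4 (k=6): L=168 R=69
Round 5 (k=14): L=69 R=101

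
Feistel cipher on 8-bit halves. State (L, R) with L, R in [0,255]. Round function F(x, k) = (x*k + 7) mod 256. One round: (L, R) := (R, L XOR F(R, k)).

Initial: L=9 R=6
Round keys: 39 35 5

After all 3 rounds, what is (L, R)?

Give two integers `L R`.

Answer: 233 108

Derivation:
Round 1 (k=39): L=6 R=248
Round 2 (k=35): L=248 R=233
Round 3 (k=5): L=233 R=108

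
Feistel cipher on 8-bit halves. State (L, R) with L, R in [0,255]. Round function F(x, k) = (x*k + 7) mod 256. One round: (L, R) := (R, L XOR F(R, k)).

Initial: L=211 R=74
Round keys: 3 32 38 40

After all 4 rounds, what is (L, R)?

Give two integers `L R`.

Round 1 (k=3): L=74 R=54
Round 2 (k=32): L=54 R=141
Round 3 (k=38): L=141 R=195
Round 4 (k=40): L=195 R=242

Answer: 195 242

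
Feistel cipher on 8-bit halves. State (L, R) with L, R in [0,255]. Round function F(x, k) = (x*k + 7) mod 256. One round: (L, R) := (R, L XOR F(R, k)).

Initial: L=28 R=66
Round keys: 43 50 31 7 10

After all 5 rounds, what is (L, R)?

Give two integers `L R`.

Round 1 (k=43): L=66 R=1
Round 2 (k=50): L=1 R=123
Round 3 (k=31): L=123 R=237
Round 4 (k=7): L=237 R=249
Round 5 (k=10): L=249 R=44

Answer: 249 44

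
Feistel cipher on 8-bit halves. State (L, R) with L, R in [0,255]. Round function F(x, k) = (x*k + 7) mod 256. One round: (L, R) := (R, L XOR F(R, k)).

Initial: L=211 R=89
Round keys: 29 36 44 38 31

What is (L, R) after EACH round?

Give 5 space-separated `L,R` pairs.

Answer: 89,207 207,122 122,48 48,93 93,122

Derivation:
Round 1 (k=29): L=89 R=207
Round 2 (k=36): L=207 R=122
Round 3 (k=44): L=122 R=48
Round 4 (k=38): L=48 R=93
Round 5 (k=31): L=93 R=122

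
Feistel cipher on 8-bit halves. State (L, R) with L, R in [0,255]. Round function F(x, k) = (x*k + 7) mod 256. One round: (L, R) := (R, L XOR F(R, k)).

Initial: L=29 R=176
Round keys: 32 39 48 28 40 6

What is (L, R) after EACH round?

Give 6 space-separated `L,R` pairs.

Answer: 176,26 26,77 77,109 109,190 190,218 218,157

Derivation:
Round 1 (k=32): L=176 R=26
Round 2 (k=39): L=26 R=77
Round 3 (k=48): L=77 R=109
Round 4 (k=28): L=109 R=190
Round 5 (k=40): L=190 R=218
Round 6 (k=6): L=218 R=157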